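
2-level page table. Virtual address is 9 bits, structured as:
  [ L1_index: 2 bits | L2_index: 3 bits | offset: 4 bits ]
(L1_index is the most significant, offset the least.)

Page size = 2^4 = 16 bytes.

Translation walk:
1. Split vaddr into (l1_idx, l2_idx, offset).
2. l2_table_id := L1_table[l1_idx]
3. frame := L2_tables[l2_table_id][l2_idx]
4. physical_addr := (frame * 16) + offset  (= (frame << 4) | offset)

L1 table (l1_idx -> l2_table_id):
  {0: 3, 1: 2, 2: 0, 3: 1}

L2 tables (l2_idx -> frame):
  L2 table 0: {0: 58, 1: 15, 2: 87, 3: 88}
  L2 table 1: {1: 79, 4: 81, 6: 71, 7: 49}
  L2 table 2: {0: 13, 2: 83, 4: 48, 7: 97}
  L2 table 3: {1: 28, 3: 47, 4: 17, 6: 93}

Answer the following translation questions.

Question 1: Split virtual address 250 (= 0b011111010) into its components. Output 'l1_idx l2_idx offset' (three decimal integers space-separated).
Answer: 1 7 10

Derivation:
vaddr = 250 = 0b011111010
  top 2 bits -> l1_idx = 1
  next 3 bits -> l2_idx = 7
  bottom 4 bits -> offset = 10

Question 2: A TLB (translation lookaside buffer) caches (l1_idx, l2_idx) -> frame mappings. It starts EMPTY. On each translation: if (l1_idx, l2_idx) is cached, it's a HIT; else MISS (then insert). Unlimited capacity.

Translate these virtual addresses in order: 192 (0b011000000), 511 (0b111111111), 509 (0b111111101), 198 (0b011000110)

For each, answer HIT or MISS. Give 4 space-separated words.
vaddr=192: (1,4) not in TLB -> MISS, insert
vaddr=511: (3,7) not in TLB -> MISS, insert
vaddr=509: (3,7) in TLB -> HIT
vaddr=198: (1,4) in TLB -> HIT

Answer: MISS MISS HIT HIT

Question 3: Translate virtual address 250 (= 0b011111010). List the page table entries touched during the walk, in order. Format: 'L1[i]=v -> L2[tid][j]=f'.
vaddr = 250 = 0b011111010
Split: l1_idx=1, l2_idx=7, offset=10

Answer: L1[1]=2 -> L2[2][7]=97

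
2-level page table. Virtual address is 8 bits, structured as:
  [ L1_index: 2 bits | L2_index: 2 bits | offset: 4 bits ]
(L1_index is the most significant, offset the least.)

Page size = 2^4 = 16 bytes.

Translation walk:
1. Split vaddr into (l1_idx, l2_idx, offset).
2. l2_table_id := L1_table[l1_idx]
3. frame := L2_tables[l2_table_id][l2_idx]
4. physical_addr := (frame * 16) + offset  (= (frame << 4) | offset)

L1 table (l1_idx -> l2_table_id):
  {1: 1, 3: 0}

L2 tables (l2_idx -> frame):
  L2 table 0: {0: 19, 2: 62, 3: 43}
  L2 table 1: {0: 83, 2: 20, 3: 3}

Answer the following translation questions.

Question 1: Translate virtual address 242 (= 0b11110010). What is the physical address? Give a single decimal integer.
vaddr = 242 = 0b11110010
Split: l1_idx=3, l2_idx=3, offset=2
L1[3] = 0
L2[0][3] = 43
paddr = 43 * 16 + 2 = 690

Answer: 690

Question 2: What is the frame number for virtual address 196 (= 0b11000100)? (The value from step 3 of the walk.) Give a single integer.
vaddr = 196: l1_idx=3, l2_idx=0
L1[3] = 0; L2[0][0] = 19

Answer: 19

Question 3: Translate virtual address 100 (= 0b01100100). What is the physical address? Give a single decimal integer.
Answer: 324

Derivation:
vaddr = 100 = 0b01100100
Split: l1_idx=1, l2_idx=2, offset=4
L1[1] = 1
L2[1][2] = 20
paddr = 20 * 16 + 4 = 324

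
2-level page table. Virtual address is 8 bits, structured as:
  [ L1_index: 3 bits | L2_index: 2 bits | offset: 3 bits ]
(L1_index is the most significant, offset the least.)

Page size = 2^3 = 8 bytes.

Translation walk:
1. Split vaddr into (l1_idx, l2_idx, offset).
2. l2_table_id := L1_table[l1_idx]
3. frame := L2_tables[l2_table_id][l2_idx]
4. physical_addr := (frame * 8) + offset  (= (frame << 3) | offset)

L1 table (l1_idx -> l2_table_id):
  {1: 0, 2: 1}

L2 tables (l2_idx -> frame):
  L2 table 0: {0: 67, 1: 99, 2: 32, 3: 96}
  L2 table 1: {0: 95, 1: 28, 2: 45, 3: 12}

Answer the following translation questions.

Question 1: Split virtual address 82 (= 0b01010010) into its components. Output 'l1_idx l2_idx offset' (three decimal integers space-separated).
vaddr = 82 = 0b01010010
  top 3 bits -> l1_idx = 2
  next 2 bits -> l2_idx = 2
  bottom 3 bits -> offset = 2

Answer: 2 2 2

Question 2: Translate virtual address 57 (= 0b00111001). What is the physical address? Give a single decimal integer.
vaddr = 57 = 0b00111001
Split: l1_idx=1, l2_idx=3, offset=1
L1[1] = 0
L2[0][3] = 96
paddr = 96 * 8 + 1 = 769

Answer: 769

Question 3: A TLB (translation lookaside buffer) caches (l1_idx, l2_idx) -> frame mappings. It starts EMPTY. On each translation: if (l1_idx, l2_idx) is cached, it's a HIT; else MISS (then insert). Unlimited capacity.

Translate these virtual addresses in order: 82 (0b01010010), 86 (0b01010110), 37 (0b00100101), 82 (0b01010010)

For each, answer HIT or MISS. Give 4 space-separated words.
vaddr=82: (2,2) not in TLB -> MISS, insert
vaddr=86: (2,2) in TLB -> HIT
vaddr=37: (1,0) not in TLB -> MISS, insert
vaddr=82: (2,2) in TLB -> HIT

Answer: MISS HIT MISS HIT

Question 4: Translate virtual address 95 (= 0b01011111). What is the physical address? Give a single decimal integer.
Answer: 103

Derivation:
vaddr = 95 = 0b01011111
Split: l1_idx=2, l2_idx=3, offset=7
L1[2] = 1
L2[1][3] = 12
paddr = 12 * 8 + 7 = 103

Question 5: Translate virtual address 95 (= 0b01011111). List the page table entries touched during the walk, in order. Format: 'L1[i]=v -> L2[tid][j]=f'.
Answer: L1[2]=1 -> L2[1][3]=12

Derivation:
vaddr = 95 = 0b01011111
Split: l1_idx=2, l2_idx=3, offset=7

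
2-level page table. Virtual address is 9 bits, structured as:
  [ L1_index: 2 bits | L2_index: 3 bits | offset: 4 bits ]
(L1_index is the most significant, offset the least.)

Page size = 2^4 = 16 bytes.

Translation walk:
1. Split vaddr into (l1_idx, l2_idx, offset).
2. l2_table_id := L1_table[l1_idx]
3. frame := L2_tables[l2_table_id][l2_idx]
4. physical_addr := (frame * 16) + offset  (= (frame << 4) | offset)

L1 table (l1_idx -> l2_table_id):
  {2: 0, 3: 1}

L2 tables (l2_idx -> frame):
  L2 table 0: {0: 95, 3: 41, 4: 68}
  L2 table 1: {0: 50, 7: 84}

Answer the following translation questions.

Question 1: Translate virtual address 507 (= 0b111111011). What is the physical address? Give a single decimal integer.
Answer: 1355

Derivation:
vaddr = 507 = 0b111111011
Split: l1_idx=3, l2_idx=7, offset=11
L1[3] = 1
L2[1][7] = 84
paddr = 84 * 16 + 11 = 1355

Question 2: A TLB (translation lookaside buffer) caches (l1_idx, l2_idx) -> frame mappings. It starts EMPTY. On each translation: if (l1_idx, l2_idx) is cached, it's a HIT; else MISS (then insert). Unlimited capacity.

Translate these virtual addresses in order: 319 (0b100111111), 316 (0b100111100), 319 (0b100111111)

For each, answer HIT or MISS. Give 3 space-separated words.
vaddr=319: (2,3) not in TLB -> MISS, insert
vaddr=316: (2,3) in TLB -> HIT
vaddr=319: (2,3) in TLB -> HIT

Answer: MISS HIT HIT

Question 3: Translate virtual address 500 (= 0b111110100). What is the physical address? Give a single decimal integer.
Answer: 1348

Derivation:
vaddr = 500 = 0b111110100
Split: l1_idx=3, l2_idx=7, offset=4
L1[3] = 1
L2[1][7] = 84
paddr = 84 * 16 + 4 = 1348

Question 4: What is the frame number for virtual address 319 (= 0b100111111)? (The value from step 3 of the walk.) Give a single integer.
vaddr = 319: l1_idx=2, l2_idx=3
L1[2] = 0; L2[0][3] = 41

Answer: 41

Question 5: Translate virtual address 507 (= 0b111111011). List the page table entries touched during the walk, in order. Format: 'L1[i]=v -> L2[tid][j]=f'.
Answer: L1[3]=1 -> L2[1][7]=84

Derivation:
vaddr = 507 = 0b111111011
Split: l1_idx=3, l2_idx=7, offset=11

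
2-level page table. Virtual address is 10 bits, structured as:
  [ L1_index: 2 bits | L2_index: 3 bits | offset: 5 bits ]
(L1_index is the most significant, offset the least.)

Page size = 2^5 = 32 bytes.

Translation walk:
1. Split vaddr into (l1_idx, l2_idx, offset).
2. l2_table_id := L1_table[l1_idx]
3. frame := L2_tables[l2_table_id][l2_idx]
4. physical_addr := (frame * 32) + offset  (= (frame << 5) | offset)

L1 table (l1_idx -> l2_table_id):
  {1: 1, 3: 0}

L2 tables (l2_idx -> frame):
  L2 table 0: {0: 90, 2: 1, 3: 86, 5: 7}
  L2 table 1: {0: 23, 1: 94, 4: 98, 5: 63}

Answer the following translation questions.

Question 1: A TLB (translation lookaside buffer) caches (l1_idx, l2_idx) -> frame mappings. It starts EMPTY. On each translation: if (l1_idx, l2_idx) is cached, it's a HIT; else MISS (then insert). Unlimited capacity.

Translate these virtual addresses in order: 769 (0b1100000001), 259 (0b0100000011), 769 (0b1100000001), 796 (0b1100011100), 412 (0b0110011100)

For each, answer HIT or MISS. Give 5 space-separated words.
vaddr=769: (3,0) not in TLB -> MISS, insert
vaddr=259: (1,0) not in TLB -> MISS, insert
vaddr=769: (3,0) in TLB -> HIT
vaddr=796: (3,0) in TLB -> HIT
vaddr=412: (1,4) not in TLB -> MISS, insert

Answer: MISS MISS HIT HIT MISS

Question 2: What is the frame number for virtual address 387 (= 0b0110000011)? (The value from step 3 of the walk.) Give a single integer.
Answer: 98

Derivation:
vaddr = 387: l1_idx=1, l2_idx=4
L1[1] = 1; L2[1][4] = 98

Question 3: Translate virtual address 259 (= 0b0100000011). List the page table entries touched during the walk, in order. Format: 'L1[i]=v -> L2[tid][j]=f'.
vaddr = 259 = 0b0100000011
Split: l1_idx=1, l2_idx=0, offset=3

Answer: L1[1]=1 -> L2[1][0]=23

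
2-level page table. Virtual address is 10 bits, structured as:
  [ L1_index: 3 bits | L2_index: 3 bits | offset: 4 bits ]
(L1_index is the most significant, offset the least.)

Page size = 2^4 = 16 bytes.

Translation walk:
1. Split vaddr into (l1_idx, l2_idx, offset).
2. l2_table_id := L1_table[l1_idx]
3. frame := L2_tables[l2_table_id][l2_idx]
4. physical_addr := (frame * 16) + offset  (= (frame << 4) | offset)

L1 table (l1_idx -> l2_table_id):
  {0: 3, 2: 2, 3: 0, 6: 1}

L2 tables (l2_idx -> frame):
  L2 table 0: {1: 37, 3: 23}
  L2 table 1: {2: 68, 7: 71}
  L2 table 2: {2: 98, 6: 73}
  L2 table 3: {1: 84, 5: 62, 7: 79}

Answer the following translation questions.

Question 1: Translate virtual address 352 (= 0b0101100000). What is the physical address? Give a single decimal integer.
vaddr = 352 = 0b0101100000
Split: l1_idx=2, l2_idx=6, offset=0
L1[2] = 2
L2[2][6] = 73
paddr = 73 * 16 + 0 = 1168

Answer: 1168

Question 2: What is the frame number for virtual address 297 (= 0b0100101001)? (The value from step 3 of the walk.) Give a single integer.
Answer: 98

Derivation:
vaddr = 297: l1_idx=2, l2_idx=2
L1[2] = 2; L2[2][2] = 98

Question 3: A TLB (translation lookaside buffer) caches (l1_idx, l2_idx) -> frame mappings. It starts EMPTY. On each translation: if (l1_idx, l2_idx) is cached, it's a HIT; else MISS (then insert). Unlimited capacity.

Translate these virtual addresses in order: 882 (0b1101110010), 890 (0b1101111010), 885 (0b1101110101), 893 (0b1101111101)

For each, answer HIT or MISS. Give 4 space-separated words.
vaddr=882: (6,7) not in TLB -> MISS, insert
vaddr=890: (6,7) in TLB -> HIT
vaddr=885: (6,7) in TLB -> HIT
vaddr=893: (6,7) in TLB -> HIT

Answer: MISS HIT HIT HIT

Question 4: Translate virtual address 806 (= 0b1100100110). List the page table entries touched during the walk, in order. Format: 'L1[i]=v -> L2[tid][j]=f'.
vaddr = 806 = 0b1100100110
Split: l1_idx=6, l2_idx=2, offset=6

Answer: L1[6]=1 -> L2[1][2]=68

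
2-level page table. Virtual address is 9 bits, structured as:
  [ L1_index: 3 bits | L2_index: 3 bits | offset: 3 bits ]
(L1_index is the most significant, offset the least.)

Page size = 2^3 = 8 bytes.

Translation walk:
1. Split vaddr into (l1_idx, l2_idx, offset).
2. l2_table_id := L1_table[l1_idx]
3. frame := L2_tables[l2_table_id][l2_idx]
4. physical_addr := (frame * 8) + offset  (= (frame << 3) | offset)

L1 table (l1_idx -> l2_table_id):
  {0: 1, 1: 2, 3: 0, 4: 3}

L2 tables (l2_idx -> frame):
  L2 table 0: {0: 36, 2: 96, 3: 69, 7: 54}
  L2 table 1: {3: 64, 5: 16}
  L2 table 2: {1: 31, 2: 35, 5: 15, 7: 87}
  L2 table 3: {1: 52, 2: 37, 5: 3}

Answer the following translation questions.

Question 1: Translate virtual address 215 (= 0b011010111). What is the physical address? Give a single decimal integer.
vaddr = 215 = 0b011010111
Split: l1_idx=3, l2_idx=2, offset=7
L1[3] = 0
L2[0][2] = 96
paddr = 96 * 8 + 7 = 775

Answer: 775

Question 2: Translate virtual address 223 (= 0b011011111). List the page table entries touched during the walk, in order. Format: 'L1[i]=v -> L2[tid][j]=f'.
Answer: L1[3]=0 -> L2[0][3]=69

Derivation:
vaddr = 223 = 0b011011111
Split: l1_idx=3, l2_idx=3, offset=7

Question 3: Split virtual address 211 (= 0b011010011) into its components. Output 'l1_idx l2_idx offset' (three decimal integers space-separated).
Answer: 3 2 3

Derivation:
vaddr = 211 = 0b011010011
  top 3 bits -> l1_idx = 3
  next 3 bits -> l2_idx = 2
  bottom 3 bits -> offset = 3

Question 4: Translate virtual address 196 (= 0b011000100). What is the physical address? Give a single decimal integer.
vaddr = 196 = 0b011000100
Split: l1_idx=3, l2_idx=0, offset=4
L1[3] = 0
L2[0][0] = 36
paddr = 36 * 8 + 4 = 292

Answer: 292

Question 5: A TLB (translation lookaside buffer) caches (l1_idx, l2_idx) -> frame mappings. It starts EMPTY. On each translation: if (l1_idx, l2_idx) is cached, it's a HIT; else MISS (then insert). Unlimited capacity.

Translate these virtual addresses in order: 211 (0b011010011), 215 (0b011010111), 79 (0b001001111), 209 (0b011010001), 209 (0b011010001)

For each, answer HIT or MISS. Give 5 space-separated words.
vaddr=211: (3,2) not in TLB -> MISS, insert
vaddr=215: (3,2) in TLB -> HIT
vaddr=79: (1,1) not in TLB -> MISS, insert
vaddr=209: (3,2) in TLB -> HIT
vaddr=209: (3,2) in TLB -> HIT

Answer: MISS HIT MISS HIT HIT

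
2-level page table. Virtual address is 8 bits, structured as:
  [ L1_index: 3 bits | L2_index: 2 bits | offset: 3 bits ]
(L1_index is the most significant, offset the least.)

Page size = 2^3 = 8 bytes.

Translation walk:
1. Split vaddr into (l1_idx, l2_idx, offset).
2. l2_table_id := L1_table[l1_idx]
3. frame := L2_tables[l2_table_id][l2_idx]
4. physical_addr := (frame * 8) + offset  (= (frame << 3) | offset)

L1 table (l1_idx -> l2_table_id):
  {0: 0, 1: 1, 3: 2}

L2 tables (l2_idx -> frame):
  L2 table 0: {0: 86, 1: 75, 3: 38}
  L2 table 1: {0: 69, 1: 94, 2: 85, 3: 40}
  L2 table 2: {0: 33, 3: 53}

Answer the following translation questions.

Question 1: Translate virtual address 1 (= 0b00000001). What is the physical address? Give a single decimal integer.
Answer: 689

Derivation:
vaddr = 1 = 0b00000001
Split: l1_idx=0, l2_idx=0, offset=1
L1[0] = 0
L2[0][0] = 86
paddr = 86 * 8 + 1 = 689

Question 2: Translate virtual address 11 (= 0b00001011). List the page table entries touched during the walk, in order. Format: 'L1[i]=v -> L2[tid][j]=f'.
Answer: L1[0]=0 -> L2[0][1]=75

Derivation:
vaddr = 11 = 0b00001011
Split: l1_idx=0, l2_idx=1, offset=3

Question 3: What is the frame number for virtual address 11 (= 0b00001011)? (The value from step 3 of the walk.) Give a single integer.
vaddr = 11: l1_idx=0, l2_idx=1
L1[0] = 0; L2[0][1] = 75

Answer: 75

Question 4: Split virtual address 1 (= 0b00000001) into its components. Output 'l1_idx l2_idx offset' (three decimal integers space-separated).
Answer: 0 0 1

Derivation:
vaddr = 1 = 0b00000001
  top 3 bits -> l1_idx = 0
  next 2 bits -> l2_idx = 0
  bottom 3 bits -> offset = 1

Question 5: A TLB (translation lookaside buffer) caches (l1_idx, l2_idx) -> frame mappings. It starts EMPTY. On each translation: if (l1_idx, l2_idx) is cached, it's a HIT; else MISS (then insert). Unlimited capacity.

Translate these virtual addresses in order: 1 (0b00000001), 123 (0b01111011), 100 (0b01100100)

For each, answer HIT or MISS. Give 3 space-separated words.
Answer: MISS MISS MISS

Derivation:
vaddr=1: (0,0) not in TLB -> MISS, insert
vaddr=123: (3,3) not in TLB -> MISS, insert
vaddr=100: (3,0) not in TLB -> MISS, insert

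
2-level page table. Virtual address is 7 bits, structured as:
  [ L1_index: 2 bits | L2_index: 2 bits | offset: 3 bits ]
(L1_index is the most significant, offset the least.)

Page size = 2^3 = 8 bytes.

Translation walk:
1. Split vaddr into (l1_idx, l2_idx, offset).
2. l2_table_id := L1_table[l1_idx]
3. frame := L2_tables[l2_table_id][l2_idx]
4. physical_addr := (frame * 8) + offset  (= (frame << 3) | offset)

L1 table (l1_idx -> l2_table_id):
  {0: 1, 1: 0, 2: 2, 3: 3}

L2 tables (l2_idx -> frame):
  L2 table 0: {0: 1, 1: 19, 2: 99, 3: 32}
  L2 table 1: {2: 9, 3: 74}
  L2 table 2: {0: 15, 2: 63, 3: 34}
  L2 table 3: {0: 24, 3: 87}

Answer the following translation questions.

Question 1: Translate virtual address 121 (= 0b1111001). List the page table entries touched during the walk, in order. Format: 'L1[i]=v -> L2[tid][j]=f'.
vaddr = 121 = 0b1111001
Split: l1_idx=3, l2_idx=3, offset=1

Answer: L1[3]=3 -> L2[3][3]=87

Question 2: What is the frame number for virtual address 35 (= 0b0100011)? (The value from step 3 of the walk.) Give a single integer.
Answer: 1

Derivation:
vaddr = 35: l1_idx=1, l2_idx=0
L1[1] = 0; L2[0][0] = 1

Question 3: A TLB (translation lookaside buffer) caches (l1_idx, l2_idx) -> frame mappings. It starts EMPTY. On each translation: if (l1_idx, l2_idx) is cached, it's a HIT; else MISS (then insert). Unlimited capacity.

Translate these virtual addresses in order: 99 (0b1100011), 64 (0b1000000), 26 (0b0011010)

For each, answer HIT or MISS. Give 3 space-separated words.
Answer: MISS MISS MISS

Derivation:
vaddr=99: (3,0) not in TLB -> MISS, insert
vaddr=64: (2,0) not in TLB -> MISS, insert
vaddr=26: (0,3) not in TLB -> MISS, insert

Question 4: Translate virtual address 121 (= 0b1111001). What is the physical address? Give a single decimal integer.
Answer: 697

Derivation:
vaddr = 121 = 0b1111001
Split: l1_idx=3, l2_idx=3, offset=1
L1[3] = 3
L2[3][3] = 87
paddr = 87 * 8 + 1 = 697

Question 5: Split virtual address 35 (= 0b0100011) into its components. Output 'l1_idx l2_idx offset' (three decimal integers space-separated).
Answer: 1 0 3

Derivation:
vaddr = 35 = 0b0100011
  top 2 bits -> l1_idx = 1
  next 2 bits -> l2_idx = 0
  bottom 3 bits -> offset = 3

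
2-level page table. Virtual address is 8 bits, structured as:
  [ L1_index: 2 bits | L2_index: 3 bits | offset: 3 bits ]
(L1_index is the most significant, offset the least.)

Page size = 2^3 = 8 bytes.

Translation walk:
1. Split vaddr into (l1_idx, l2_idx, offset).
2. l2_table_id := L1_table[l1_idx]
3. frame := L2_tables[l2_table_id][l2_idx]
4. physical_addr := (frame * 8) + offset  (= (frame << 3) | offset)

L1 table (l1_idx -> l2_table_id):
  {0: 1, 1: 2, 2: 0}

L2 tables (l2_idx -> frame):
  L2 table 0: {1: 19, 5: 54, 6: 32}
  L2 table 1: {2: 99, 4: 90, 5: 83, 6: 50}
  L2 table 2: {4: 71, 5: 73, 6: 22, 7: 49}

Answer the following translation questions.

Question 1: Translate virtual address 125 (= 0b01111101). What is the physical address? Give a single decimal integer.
Answer: 397

Derivation:
vaddr = 125 = 0b01111101
Split: l1_idx=1, l2_idx=7, offset=5
L1[1] = 2
L2[2][7] = 49
paddr = 49 * 8 + 5 = 397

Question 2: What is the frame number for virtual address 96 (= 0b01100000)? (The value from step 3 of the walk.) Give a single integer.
vaddr = 96: l1_idx=1, l2_idx=4
L1[1] = 2; L2[2][4] = 71

Answer: 71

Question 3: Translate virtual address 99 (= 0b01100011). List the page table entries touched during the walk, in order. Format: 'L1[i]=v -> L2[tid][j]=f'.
Answer: L1[1]=2 -> L2[2][4]=71

Derivation:
vaddr = 99 = 0b01100011
Split: l1_idx=1, l2_idx=4, offset=3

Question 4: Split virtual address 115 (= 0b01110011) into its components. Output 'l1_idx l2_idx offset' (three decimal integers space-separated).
vaddr = 115 = 0b01110011
  top 2 bits -> l1_idx = 1
  next 3 bits -> l2_idx = 6
  bottom 3 bits -> offset = 3

Answer: 1 6 3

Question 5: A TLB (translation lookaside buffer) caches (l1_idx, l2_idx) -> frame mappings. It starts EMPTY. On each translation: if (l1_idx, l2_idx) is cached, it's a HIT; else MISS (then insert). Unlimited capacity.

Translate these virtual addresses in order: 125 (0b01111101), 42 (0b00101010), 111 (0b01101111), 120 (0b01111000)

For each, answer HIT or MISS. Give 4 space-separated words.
vaddr=125: (1,7) not in TLB -> MISS, insert
vaddr=42: (0,5) not in TLB -> MISS, insert
vaddr=111: (1,5) not in TLB -> MISS, insert
vaddr=120: (1,7) in TLB -> HIT

Answer: MISS MISS MISS HIT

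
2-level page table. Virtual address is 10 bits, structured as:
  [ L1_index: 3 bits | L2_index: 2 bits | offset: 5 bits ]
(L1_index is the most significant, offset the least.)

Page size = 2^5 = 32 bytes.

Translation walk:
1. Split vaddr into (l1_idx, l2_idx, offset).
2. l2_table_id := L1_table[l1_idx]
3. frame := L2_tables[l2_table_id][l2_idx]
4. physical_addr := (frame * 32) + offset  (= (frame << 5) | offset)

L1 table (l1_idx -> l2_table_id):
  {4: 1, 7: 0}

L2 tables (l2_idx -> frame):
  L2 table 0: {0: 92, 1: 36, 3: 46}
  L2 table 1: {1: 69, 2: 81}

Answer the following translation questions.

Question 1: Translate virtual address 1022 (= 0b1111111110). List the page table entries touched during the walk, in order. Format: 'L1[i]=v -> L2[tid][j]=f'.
vaddr = 1022 = 0b1111111110
Split: l1_idx=7, l2_idx=3, offset=30

Answer: L1[7]=0 -> L2[0][3]=46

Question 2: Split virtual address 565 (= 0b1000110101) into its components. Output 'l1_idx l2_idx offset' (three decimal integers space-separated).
vaddr = 565 = 0b1000110101
  top 3 bits -> l1_idx = 4
  next 2 bits -> l2_idx = 1
  bottom 5 bits -> offset = 21

Answer: 4 1 21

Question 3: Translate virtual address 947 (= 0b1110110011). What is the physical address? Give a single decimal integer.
Answer: 1171

Derivation:
vaddr = 947 = 0b1110110011
Split: l1_idx=7, l2_idx=1, offset=19
L1[7] = 0
L2[0][1] = 36
paddr = 36 * 32 + 19 = 1171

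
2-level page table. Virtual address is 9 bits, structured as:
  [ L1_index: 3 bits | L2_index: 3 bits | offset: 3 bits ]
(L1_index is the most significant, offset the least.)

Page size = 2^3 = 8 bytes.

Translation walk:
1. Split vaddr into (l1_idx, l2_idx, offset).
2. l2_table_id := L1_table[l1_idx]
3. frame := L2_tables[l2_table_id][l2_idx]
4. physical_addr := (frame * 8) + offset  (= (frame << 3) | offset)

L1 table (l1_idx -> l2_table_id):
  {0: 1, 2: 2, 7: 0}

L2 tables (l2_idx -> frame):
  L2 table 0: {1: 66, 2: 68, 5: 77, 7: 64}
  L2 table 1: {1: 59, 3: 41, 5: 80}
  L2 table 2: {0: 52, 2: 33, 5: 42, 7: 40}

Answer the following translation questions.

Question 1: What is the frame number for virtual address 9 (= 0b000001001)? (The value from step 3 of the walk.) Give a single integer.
Answer: 59

Derivation:
vaddr = 9: l1_idx=0, l2_idx=1
L1[0] = 1; L2[1][1] = 59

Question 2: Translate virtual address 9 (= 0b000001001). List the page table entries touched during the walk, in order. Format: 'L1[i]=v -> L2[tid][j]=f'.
vaddr = 9 = 0b000001001
Split: l1_idx=0, l2_idx=1, offset=1

Answer: L1[0]=1 -> L2[1][1]=59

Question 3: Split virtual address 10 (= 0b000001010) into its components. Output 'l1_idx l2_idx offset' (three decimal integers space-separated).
vaddr = 10 = 0b000001010
  top 3 bits -> l1_idx = 0
  next 3 bits -> l2_idx = 1
  bottom 3 bits -> offset = 2

Answer: 0 1 2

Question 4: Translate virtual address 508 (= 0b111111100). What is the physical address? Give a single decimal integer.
vaddr = 508 = 0b111111100
Split: l1_idx=7, l2_idx=7, offset=4
L1[7] = 0
L2[0][7] = 64
paddr = 64 * 8 + 4 = 516

Answer: 516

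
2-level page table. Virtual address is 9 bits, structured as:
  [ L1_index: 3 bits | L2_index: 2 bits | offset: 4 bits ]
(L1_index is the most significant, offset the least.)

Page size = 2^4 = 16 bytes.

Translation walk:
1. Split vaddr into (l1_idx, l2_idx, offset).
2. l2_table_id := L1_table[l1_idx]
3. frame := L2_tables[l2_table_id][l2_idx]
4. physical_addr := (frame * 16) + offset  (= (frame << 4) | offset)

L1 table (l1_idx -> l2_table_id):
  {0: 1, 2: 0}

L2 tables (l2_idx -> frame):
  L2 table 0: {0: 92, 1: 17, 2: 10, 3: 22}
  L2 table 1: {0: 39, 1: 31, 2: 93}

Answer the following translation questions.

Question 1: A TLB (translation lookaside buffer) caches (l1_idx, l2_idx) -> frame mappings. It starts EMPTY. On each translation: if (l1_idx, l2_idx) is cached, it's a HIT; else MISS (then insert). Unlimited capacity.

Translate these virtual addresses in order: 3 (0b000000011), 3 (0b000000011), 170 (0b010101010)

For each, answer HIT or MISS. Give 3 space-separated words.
vaddr=3: (0,0) not in TLB -> MISS, insert
vaddr=3: (0,0) in TLB -> HIT
vaddr=170: (2,2) not in TLB -> MISS, insert

Answer: MISS HIT MISS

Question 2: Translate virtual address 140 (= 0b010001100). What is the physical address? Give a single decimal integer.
vaddr = 140 = 0b010001100
Split: l1_idx=2, l2_idx=0, offset=12
L1[2] = 0
L2[0][0] = 92
paddr = 92 * 16 + 12 = 1484

Answer: 1484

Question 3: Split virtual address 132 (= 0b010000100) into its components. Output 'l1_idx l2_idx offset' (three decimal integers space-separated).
vaddr = 132 = 0b010000100
  top 3 bits -> l1_idx = 2
  next 2 bits -> l2_idx = 0
  bottom 4 bits -> offset = 4

Answer: 2 0 4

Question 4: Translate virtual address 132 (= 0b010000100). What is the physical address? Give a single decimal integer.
Answer: 1476

Derivation:
vaddr = 132 = 0b010000100
Split: l1_idx=2, l2_idx=0, offset=4
L1[2] = 0
L2[0][0] = 92
paddr = 92 * 16 + 4 = 1476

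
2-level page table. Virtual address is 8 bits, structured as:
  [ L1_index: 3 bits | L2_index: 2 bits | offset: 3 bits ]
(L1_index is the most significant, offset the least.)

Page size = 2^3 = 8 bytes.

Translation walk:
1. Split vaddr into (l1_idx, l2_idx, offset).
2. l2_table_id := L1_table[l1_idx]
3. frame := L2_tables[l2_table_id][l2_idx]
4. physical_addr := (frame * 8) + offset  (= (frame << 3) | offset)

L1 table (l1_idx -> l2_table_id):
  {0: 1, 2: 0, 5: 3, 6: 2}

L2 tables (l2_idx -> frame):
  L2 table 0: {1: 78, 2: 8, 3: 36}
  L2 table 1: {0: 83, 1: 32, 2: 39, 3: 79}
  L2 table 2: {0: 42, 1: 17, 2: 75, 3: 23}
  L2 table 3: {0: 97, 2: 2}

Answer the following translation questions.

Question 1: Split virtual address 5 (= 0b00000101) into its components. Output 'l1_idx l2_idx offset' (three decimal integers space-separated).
vaddr = 5 = 0b00000101
  top 3 bits -> l1_idx = 0
  next 2 bits -> l2_idx = 0
  bottom 3 bits -> offset = 5

Answer: 0 0 5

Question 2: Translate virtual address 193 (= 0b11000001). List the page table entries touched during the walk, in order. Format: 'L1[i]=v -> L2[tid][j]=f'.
Answer: L1[6]=2 -> L2[2][0]=42

Derivation:
vaddr = 193 = 0b11000001
Split: l1_idx=6, l2_idx=0, offset=1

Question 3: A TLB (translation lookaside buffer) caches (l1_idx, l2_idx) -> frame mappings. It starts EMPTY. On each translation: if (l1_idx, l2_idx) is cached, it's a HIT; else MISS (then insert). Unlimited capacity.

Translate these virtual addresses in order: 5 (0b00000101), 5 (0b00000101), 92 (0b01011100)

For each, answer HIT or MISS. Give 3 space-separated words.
vaddr=5: (0,0) not in TLB -> MISS, insert
vaddr=5: (0,0) in TLB -> HIT
vaddr=92: (2,3) not in TLB -> MISS, insert

Answer: MISS HIT MISS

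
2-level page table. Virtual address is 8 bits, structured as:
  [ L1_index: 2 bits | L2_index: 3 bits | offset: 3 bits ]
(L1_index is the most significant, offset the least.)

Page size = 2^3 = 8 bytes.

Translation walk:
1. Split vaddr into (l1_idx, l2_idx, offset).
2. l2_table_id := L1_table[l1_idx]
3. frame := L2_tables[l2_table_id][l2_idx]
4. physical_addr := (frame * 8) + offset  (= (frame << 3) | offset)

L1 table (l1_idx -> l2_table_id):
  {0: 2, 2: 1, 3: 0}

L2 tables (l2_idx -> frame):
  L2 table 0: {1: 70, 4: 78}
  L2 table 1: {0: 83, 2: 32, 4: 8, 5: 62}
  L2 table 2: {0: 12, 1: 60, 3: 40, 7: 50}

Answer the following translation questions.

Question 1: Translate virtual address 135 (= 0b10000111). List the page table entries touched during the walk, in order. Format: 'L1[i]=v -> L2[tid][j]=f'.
Answer: L1[2]=1 -> L2[1][0]=83

Derivation:
vaddr = 135 = 0b10000111
Split: l1_idx=2, l2_idx=0, offset=7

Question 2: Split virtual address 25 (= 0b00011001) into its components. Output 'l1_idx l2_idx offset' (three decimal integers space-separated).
Answer: 0 3 1

Derivation:
vaddr = 25 = 0b00011001
  top 2 bits -> l1_idx = 0
  next 3 bits -> l2_idx = 3
  bottom 3 bits -> offset = 1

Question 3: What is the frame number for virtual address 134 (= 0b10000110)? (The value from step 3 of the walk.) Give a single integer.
Answer: 83

Derivation:
vaddr = 134: l1_idx=2, l2_idx=0
L1[2] = 1; L2[1][0] = 83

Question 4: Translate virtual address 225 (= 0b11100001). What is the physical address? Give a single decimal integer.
vaddr = 225 = 0b11100001
Split: l1_idx=3, l2_idx=4, offset=1
L1[3] = 0
L2[0][4] = 78
paddr = 78 * 8 + 1 = 625

Answer: 625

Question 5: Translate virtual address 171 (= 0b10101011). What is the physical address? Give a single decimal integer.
vaddr = 171 = 0b10101011
Split: l1_idx=2, l2_idx=5, offset=3
L1[2] = 1
L2[1][5] = 62
paddr = 62 * 8 + 3 = 499

Answer: 499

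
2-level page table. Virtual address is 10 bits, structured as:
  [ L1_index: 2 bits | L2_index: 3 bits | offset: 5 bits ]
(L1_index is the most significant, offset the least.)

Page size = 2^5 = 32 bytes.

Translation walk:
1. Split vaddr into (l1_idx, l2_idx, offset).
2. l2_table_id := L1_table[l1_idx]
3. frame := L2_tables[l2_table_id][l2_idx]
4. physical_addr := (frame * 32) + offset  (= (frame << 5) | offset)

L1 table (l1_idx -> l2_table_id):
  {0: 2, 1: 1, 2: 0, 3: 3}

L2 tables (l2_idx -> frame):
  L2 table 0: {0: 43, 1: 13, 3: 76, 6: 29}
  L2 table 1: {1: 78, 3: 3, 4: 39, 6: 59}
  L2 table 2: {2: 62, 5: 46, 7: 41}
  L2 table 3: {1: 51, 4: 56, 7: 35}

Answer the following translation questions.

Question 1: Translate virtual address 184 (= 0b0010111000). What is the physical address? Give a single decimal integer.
vaddr = 184 = 0b0010111000
Split: l1_idx=0, l2_idx=5, offset=24
L1[0] = 2
L2[2][5] = 46
paddr = 46 * 32 + 24 = 1496

Answer: 1496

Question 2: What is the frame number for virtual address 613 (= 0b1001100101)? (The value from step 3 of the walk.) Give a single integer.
Answer: 76

Derivation:
vaddr = 613: l1_idx=2, l2_idx=3
L1[2] = 0; L2[0][3] = 76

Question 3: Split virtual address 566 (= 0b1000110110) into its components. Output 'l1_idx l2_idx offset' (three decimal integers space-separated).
vaddr = 566 = 0b1000110110
  top 2 bits -> l1_idx = 2
  next 3 bits -> l2_idx = 1
  bottom 5 bits -> offset = 22

Answer: 2 1 22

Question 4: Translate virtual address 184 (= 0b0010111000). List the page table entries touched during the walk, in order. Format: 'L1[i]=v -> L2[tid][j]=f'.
Answer: L1[0]=2 -> L2[2][5]=46

Derivation:
vaddr = 184 = 0b0010111000
Split: l1_idx=0, l2_idx=5, offset=24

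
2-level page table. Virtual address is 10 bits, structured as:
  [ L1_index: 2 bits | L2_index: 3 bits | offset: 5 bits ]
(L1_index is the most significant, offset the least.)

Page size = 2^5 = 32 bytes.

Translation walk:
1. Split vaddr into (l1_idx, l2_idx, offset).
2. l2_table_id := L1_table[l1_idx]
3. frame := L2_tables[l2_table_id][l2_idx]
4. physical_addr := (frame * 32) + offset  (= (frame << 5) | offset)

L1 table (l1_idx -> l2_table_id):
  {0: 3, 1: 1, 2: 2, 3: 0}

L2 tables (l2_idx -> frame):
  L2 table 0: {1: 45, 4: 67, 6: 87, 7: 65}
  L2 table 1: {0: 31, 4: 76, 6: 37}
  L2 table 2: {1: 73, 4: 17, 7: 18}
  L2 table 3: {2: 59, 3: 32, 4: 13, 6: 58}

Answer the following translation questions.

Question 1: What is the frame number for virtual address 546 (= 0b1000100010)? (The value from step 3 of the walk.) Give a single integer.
vaddr = 546: l1_idx=2, l2_idx=1
L1[2] = 2; L2[2][1] = 73

Answer: 73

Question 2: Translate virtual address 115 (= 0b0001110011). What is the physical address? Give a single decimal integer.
vaddr = 115 = 0b0001110011
Split: l1_idx=0, l2_idx=3, offset=19
L1[0] = 3
L2[3][3] = 32
paddr = 32 * 32 + 19 = 1043

Answer: 1043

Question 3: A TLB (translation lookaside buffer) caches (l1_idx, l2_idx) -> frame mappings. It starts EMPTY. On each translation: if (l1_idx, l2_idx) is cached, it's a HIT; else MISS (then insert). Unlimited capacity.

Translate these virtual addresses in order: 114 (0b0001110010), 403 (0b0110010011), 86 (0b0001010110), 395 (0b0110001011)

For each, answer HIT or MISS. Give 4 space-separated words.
Answer: MISS MISS MISS HIT

Derivation:
vaddr=114: (0,3) not in TLB -> MISS, insert
vaddr=403: (1,4) not in TLB -> MISS, insert
vaddr=86: (0,2) not in TLB -> MISS, insert
vaddr=395: (1,4) in TLB -> HIT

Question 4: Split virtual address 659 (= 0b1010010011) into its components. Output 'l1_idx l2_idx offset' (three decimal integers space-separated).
vaddr = 659 = 0b1010010011
  top 2 bits -> l1_idx = 2
  next 3 bits -> l2_idx = 4
  bottom 5 bits -> offset = 19

Answer: 2 4 19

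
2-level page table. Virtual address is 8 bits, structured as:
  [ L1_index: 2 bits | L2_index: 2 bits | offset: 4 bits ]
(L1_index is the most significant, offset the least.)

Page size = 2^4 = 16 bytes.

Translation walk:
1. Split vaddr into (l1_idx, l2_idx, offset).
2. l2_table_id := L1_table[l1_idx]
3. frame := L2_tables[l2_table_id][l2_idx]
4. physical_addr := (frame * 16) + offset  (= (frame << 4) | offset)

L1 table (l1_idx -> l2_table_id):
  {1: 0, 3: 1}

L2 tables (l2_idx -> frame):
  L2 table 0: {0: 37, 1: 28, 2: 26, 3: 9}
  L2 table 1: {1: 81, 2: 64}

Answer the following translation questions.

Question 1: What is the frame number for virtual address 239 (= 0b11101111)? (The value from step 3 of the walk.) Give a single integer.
vaddr = 239: l1_idx=3, l2_idx=2
L1[3] = 1; L2[1][2] = 64

Answer: 64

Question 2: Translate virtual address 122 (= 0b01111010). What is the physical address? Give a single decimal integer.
Answer: 154

Derivation:
vaddr = 122 = 0b01111010
Split: l1_idx=1, l2_idx=3, offset=10
L1[1] = 0
L2[0][3] = 9
paddr = 9 * 16 + 10 = 154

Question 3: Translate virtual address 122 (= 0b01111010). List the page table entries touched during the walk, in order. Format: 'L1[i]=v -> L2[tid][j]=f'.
vaddr = 122 = 0b01111010
Split: l1_idx=1, l2_idx=3, offset=10

Answer: L1[1]=0 -> L2[0][3]=9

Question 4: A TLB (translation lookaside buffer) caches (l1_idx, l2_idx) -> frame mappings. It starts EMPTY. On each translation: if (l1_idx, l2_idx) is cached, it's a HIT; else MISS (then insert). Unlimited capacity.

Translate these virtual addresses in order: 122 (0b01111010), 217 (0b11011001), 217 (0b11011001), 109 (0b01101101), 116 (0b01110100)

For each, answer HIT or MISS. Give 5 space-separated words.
Answer: MISS MISS HIT MISS HIT

Derivation:
vaddr=122: (1,3) not in TLB -> MISS, insert
vaddr=217: (3,1) not in TLB -> MISS, insert
vaddr=217: (3,1) in TLB -> HIT
vaddr=109: (1,2) not in TLB -> MISS, insert
vaddr=116: (1,3) in TLB -> HIT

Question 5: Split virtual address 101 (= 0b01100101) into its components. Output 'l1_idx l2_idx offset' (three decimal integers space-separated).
Answer: 1 2 5

Derivation:
vaddr = 101 = 0b01100101
  top 2 bits -> l1_idx = 1
  next 2 bits -> l2_idx = 2
  bottom 4 bits -> offset = 5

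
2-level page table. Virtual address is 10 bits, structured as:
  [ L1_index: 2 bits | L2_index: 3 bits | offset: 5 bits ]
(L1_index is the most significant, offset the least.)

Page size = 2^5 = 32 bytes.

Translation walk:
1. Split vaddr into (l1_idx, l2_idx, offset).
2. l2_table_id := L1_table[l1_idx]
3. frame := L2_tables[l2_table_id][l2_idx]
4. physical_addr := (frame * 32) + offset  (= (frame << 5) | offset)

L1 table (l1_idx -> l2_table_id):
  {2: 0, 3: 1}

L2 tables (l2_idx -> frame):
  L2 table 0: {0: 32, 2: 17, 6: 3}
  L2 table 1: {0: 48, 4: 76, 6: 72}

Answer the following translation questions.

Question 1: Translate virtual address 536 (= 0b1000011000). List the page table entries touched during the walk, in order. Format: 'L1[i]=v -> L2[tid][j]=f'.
vaddr = 536 = 0b1000011000
Split: l1_idx=2, l2_idx=0, offset=24

Answer: L1[2]=0 -> L2[0][0]=32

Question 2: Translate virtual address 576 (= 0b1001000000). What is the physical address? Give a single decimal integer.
Answer: 544

Derivation:
vaddr = 576 = 0b1001000000
Split: l1_idx=2, l2_idx=2, offset=0
L1[2] = 0
L2[0][2] = 17
paddr = 17 * 32 + 0 = 544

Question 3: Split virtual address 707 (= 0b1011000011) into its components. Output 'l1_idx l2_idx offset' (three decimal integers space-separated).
vaddr = 707 = 0b1011000011
  top 2 bits -> l1_idx = 2
  next 3 bits -> l2_idx = 6
  bottom 5 bits -> offset = 3

Answer: 2 6 3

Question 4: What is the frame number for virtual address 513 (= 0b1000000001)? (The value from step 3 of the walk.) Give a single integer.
Answer: 32

Derivation:
vaddr = 513: l1_idx=2, l2_idx=0
L1[2] = 0; L2[0][0] = 32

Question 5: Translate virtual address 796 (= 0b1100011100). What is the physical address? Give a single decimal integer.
Answer: 1564

Derivation:
vaddr = 796 = 0b1100011100
Split: l1_idx=3, l2_idx=0, offset=28
L1[3] = 1
L2[1][0] = 48
paddr = 48 * 32 + 28 = 1564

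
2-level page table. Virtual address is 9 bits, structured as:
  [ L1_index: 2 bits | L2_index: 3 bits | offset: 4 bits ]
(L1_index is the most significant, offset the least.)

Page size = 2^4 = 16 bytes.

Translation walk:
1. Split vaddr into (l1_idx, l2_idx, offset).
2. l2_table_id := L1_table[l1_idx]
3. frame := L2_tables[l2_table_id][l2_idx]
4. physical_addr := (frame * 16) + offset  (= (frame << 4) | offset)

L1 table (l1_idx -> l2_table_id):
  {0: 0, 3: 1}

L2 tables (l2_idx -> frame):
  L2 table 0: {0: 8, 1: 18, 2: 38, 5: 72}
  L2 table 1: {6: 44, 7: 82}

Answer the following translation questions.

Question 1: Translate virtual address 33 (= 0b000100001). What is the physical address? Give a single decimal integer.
Answer: 609

Derivation:
vaddr = 33 = 0b000100001
Split: l1_idx=0, l2_idx=2, offset=1
L1[0] = 0
L2[0][2] = 38
paddr = 38 * 16 + 1 = 609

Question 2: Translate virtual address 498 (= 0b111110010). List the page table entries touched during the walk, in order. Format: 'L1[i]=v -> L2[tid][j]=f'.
vaddr = 498 = 0b111110010
Split: l1_idx=3, l2_idx=7, offset=2

Answer: L1[3]=1 -> L2[1][7]=82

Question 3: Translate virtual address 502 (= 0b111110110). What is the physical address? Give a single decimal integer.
vaddr = 502 = 0b111110110
Split: l1_idx=3, l2_idx=7, offset=6
L1[3] = 1
L2[1][7] = 82
paddr = 82 * 16 + 6 = 1318

Answer: 1318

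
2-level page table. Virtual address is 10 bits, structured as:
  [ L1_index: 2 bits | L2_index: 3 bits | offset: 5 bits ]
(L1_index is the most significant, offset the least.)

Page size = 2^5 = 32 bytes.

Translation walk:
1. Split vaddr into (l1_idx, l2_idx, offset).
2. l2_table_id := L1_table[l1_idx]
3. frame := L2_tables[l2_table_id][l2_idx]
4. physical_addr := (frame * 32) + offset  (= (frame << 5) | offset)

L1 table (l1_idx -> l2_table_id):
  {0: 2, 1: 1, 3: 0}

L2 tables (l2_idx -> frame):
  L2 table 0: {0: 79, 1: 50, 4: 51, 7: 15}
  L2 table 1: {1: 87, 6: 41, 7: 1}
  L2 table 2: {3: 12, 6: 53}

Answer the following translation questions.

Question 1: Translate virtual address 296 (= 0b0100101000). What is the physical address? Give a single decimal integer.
vaddr = 296 = 0b0100101000
Split: l1_idx=1, l2_idx=1, offset=8
L1[1] = 1
L2[1][1] = 87
paddr = 87 * 32 + 8 = 2792

Answer: 2792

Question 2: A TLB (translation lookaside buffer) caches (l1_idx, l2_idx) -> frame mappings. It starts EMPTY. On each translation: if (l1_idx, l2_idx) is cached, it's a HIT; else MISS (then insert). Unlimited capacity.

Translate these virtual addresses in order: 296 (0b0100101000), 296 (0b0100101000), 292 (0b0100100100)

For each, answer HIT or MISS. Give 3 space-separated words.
Answer: MISS HIT HIT

Derivation:
vaddr=296: (1,1) not in TLB -> MISS, insert
vaddr=296: (1,1) in TLB -> HIT
vaddr=292: (1,1) in TLB -> HIT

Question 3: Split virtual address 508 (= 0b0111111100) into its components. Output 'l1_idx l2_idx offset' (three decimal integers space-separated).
vaddr = 508 = 0b0111111100
  top 2 bits -> l1_idx = 1
  next 3 bits -> l2_idx = 7
  bottom 5 bits -> offset = 28

Answer: 1 7 28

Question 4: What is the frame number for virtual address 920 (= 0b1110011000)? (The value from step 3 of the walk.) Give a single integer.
Answer: 51

Derivation:
vaddr = 920: l1_idx=3, l2_idx=4
L1[3] = 0; L2[0][4] = 51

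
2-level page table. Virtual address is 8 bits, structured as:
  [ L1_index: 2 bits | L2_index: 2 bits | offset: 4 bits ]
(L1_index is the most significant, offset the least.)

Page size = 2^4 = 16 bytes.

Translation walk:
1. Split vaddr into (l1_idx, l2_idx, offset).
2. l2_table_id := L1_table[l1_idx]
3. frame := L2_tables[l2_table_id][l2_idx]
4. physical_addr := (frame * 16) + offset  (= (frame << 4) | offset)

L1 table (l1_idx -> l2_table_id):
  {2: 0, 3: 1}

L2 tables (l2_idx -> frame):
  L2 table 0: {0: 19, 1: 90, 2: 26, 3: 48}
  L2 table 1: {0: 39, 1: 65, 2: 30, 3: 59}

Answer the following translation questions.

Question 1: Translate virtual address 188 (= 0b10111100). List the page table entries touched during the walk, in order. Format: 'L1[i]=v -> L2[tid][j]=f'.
Answer: L1[2]=0 -> L2[0][3]=48

Derivation:
vaddr = 188 = 0b10111100
Split: l1_idx=2, l2_idx=3, offset=12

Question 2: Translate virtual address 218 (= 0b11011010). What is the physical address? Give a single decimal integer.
Answer: 1050

Derivation:
vaddr = 218 = 0b11011010
Split: l1_idx=3, l2_idx=1, offset=10
L1[3] = 1
L2[1][1] = 65
paddr = 65 * 16 + 10 = 1050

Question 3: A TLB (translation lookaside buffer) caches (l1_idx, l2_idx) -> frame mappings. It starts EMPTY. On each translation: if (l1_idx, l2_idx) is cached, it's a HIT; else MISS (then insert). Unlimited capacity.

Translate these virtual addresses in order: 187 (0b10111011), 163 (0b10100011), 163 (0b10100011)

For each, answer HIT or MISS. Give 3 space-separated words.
Answer: MISS MISS HIT

Derivation:
vaddr=187: (2,3) not in TLB -> MISS, insert
vaddr=163: (2,2) not in TLB -> MISS, insert
vaddr=163: (2,2) in TLB -> HIT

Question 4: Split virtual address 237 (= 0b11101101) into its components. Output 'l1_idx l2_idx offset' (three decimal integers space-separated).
Answer: 3 2 13

Derivation:
vaddr = 237 = 0b11101101
  top 2 bits -> l1_idx = 3
  next 2 bits -> l2_idx = 2
  bottom 4 bits -> offset = 13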